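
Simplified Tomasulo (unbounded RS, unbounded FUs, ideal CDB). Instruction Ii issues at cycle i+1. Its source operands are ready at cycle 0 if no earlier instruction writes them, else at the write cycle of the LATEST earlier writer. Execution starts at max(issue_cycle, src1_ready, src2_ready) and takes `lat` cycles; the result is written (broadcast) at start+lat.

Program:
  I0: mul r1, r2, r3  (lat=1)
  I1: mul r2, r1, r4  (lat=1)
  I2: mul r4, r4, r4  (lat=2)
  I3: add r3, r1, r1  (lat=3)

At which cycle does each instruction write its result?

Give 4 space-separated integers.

Answer: 2 3 5 7

Derivation:
I0 mul r1: issue@1 deps=(None,None) exec_start@1 write@2
I1 mul r2: issue@2 deps=(0,None) exec_start@2 write@3
I2 mul r4: issue@3 deps=(None,None) exec_start@3 write@5
I3 add r3: issue@4 deps=(0,0) exec_start@4 write@7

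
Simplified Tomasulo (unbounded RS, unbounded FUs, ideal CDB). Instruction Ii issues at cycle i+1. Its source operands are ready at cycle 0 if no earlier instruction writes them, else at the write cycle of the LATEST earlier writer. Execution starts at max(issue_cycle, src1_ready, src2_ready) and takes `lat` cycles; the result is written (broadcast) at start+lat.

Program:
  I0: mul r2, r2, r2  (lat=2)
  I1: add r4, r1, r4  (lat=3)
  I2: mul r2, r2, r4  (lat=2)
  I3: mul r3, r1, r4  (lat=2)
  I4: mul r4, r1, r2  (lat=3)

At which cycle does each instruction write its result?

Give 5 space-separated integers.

Answer: 3 5 7 7 10

Derivation:
I0 mul r2: issue@1 deps=(None,None) exec_start@1 write@3
I1 add r4: issue@2 deps=(None,None) exec_start@2 write@5
I2 mul r2: issue@3 deps=(0,1) exec_start@5 write@7
I3 mul r3: issue@4 deps=(None,1) exec_start@5 write@7
I4 mul r4: issue@5 deps=(None,2) exec_start@7 write@10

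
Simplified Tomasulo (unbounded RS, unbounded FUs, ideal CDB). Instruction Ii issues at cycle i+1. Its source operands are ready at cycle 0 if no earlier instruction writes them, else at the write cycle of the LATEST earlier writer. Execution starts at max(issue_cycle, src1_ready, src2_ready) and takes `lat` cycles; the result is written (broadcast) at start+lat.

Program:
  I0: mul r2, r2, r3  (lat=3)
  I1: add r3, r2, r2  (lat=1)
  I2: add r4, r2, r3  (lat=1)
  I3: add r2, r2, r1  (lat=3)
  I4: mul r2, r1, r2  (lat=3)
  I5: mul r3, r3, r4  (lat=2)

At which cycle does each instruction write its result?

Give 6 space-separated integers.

Answer: 4 5 6 7 10 8

Derivation:
I0 mul r2: issue@1 deps=(None,None) exec_start@1 write@4
I1 add r3: issue@2 deps=(0,0) exec_start@4 write@5
I2 add r4: issue@3 deps=(0,1) exec_start@5 write@6
I3 add r2: issue@4 deps=(0,None) exec_start@4 write@7
I4 mul r2: issue@5 deps=(None,3) exec_start@7 write@10
I5 mul r3: issue@6 deps=(1,2) exec_start@6 write@8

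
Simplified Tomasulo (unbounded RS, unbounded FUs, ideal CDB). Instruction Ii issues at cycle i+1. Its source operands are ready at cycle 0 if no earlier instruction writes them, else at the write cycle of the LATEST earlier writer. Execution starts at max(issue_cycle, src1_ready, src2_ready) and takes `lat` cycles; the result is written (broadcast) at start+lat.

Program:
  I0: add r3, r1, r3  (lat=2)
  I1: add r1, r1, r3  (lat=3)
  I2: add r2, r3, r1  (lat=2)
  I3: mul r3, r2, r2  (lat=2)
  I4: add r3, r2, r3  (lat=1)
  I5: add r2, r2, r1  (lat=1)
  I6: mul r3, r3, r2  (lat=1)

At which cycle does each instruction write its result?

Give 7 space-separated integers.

Answer: 3 6 8 10 11 9 12

Derivation:
I0 add r3: issue@1 deps=(None,None) exec_start@1 write@3
I1 add r1: issue@2 deps=(None,0) exec_start@3 write@6
I2 add r2: issue@3 deps=(0,1) exec_start@6 write@8
I3 mul r3: issue@4 deps=(2,2) exec_start@8 write@10
I4 add r3: issue@5 deps=(2,3) exec_start@10 write@11
I5 add r2: issue@6 deps=(2,1) exec_start@8 write@9
I6 mul r3: issue@7 deps=(4,5) exec_start@11 write@12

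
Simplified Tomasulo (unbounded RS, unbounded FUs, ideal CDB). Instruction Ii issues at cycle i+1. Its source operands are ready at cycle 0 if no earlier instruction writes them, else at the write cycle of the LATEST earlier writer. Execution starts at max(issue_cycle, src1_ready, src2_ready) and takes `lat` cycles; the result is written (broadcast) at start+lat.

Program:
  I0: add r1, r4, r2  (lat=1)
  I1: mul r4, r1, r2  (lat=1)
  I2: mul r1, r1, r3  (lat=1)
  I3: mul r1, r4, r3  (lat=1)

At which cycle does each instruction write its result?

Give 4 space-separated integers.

Answer: 2 3 4 5

Derivation:
I0 add r1: issue@1 deps=(None,None) exec_start@1 write@2
I1 mul r4: issue@2 deps=(0,None) exec_start@2 write@3
I2 mul r1: issue@3 deps=(0,None) exec_start@3 write@4
I3 mul r1: issue@4 deps=(1,None) exec_start@4 write@5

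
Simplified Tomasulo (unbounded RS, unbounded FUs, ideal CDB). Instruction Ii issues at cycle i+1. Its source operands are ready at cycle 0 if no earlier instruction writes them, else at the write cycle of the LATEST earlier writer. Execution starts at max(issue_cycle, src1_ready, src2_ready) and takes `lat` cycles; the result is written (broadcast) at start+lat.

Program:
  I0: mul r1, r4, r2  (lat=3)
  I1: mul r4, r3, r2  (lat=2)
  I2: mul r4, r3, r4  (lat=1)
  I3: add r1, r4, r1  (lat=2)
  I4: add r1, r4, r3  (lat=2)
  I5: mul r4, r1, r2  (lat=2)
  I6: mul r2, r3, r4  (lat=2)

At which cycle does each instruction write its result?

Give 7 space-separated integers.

I0 mul r1: issue@1 deps=(None,None) exec_start@1 write@4
I1 mul r4: issue@2 deps=(None,None) exec_start@2 write@4
I2 mul r4: issue@3 deps=(None,1) exec_start@4 write@5
I3 add r1: issue@4 deps=(2,0) exec_start@5 write@7
I4 add r1: issue@5 deps=(2,None) exec_start@5 write@7
I5 mul r4: issue@6 deps=(4,None) exec_start@7 write@9
I6 mul r2: issue@7 deps=(None,5) exec_start@9 write@11

Answer: 4 4 5 7 7 9 11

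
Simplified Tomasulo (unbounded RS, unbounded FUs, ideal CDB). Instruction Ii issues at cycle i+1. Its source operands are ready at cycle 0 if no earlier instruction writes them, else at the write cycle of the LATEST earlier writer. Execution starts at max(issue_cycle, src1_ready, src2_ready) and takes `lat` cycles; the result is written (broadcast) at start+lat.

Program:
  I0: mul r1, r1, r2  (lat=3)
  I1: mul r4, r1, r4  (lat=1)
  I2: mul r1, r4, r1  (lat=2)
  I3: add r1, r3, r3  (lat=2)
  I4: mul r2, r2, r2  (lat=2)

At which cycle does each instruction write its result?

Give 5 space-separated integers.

Answer: 4 5 7 6 7

Derivation:
I0 mul r1: issue@1 deps=(None,None) exec_start@1 write@4
I1 mul r4: issue@2 deps=(0,None) exec_start@4 write@5
I2 mul r1: issue@3 deps=(1,0) exec_start@5 write@7
I3 add r1: issue@4 deps=(None,None) exec_start@4 write@6
I4 mul r2: issue@5 deps=(None,None) exec_start@5 write@7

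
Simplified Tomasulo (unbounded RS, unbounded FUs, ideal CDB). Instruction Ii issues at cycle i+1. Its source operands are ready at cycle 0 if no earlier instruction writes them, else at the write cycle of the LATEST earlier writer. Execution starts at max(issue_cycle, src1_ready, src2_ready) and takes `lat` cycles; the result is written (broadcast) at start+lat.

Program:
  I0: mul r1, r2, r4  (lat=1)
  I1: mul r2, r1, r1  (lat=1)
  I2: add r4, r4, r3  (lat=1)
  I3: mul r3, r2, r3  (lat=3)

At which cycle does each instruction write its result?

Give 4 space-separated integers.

Answer: 2 3 4 7

Derivation:
I0 mul r1: issue@1 deps=(None,None) exec_start@1 write@2
I1 mul r2: issue@2 deps=(0,0) exec_start@2 write@3
I2 add r4: issue@3 deps=(None,None) exec_start@3 write@4
I3 mul r3: issue@4 deps=(1,None) exec_start@4 write@7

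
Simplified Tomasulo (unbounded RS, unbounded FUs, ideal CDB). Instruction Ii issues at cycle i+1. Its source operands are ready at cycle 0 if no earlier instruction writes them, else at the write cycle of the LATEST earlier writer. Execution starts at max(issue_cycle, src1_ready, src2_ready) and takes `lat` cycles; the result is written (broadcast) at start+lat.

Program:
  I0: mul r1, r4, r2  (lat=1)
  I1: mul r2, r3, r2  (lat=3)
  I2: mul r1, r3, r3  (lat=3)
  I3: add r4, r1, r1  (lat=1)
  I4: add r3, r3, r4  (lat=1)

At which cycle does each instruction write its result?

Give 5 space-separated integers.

Answer: 2 5 6 7 8

Derivation:
I0 mul r1: issue@1 deps=(None,None) exec_start@1 write@2
I1 mul r2: issue@2 deps=(None,None) exec_start@2 write@5
I2 mul r1: issue@3 deps=(None,None) exec_start@3 write@6
I3 add r4: issue@4 deps=(2,2) exec_start@6 write@7
I4 add r3: issue@5 deps=(None,3) exec_start@7 write@8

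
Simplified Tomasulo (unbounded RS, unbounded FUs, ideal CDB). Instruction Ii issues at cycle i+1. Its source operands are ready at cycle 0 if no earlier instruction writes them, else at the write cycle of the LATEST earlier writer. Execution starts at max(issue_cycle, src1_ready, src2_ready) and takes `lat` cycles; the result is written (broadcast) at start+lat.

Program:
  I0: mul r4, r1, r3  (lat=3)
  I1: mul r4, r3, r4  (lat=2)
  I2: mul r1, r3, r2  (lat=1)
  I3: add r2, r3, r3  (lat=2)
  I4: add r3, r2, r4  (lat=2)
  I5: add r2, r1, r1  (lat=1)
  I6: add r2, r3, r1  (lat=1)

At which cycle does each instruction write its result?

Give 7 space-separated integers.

Answer: 4 6 4 6 8 7 9

Derivation:
I0 mul r4: issue@1 deps=(None,None) exec_start@1 write@4
I1 mul r4: issue@2 deps=(None,0) exec_start@4 write@6
I2 mul r1: issue@3 deps=(None,None) exec_start@3 write@4
I3 add r2: issue@4 deps=(None,None) exec_start@4 write@6
I4 add r3: issue@5 deps=(3,1) exec_start@6 write@8
I5 add r2: issue@6 deps=(2,2) exec_start@6 write@7
I6 add r2: issue@7 deps=(4,2) exec_start@8 write@9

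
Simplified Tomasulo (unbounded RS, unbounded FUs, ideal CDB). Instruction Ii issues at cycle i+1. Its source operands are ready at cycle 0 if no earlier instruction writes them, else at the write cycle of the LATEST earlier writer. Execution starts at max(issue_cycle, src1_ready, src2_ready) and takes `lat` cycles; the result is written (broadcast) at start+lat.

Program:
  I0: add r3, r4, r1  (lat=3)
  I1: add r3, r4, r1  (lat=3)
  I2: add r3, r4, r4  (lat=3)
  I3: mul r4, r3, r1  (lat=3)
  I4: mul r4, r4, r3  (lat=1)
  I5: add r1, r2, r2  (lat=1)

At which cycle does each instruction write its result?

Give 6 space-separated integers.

Answer: 4 5 6 9 10 7

Derivation:
I0 add r3: issue@1 deps=(None,None) exec_start@1 write@4
I1 add r3: issue@2 deps=(None,None) exec_start@2 write@5
I2 add r3: issue@3 deps=(None,None) exec_start@3 write@6
I3 mul r4: issue@4 deps=(2,None) exec_start@6 write@9
I4 mul r4: issue@5 deps=(3,2) exec_start@9 write@10
I5 add r1: issue@6 deps=(None,None) exec_start@6 write@7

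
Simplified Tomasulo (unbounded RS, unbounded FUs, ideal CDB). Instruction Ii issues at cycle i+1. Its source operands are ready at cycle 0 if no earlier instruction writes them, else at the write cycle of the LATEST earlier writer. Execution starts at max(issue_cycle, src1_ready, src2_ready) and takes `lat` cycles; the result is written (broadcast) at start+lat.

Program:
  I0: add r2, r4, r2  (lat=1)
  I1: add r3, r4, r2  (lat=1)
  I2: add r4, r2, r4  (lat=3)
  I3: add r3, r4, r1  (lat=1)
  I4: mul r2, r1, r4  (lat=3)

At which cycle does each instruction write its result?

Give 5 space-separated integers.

I0 add r2: issue@1 deps=(None,None) exec_start@1 write@2
I1 add r3: issue@2 deps=(None,0) exec_start@2 write@3
I2 add r4: issue@3 deps=(0,None) exec_start@3 write@6
I3 add r3: issue@4 deps=(2,None) exec_start@6 write@7
I4 mul r2: issue@5 deps=(None,2) exec_start@6 write@9

Answer: 2 3 6 7 9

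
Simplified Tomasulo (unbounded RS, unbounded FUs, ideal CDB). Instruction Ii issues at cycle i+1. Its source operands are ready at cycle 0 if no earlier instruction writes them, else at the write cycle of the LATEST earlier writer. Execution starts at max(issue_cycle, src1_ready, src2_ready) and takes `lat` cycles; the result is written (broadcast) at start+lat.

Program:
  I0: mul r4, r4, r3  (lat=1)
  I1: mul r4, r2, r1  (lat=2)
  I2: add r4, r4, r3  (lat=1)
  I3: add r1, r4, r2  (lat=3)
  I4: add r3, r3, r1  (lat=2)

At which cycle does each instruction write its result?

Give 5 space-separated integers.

I0 mul r4: issue@1 deps=(None,None) exec_start@1 write@2
I1 mul r4: issue@2 deps=(None,None) exec_start@2 write@4
I2 add r4: issue@3 deps=(1,None) exec_start@4 write@5
I3 add r1: issue@4 deps=(2,None) exec_start@5 write@8
I4 add r3: issue@5 deps=(None,3) exec_start@8 write@10

Answer: 2 4 5 8 10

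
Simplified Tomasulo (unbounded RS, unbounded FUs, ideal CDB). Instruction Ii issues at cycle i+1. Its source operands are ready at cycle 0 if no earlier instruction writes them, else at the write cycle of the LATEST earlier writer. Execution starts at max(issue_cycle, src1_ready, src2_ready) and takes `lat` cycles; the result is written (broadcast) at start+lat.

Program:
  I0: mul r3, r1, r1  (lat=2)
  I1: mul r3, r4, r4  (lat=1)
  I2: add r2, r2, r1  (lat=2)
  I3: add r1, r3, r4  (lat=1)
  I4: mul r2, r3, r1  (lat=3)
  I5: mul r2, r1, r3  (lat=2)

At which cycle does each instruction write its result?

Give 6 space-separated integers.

Answer: 3 3 5 5 8 8

Derivation:
I0 mul r3: issue@1 deps=(None,None) exec_start@1 write@3
I1 mul r3: issue@2 deps=(None,None) exec_start@2 write@3
I2 add r2: issue@3 deps=(None,None) exec_start@3 write@5
I3 add r1: issue@4 deps=(1,None) exec_start@4 write@5
I4 mul r2: issue@5 deps=(1,3) exec_start@5 write@8
I5 mul r2: issue@6 deps=(3,1) exec_start@6 write@8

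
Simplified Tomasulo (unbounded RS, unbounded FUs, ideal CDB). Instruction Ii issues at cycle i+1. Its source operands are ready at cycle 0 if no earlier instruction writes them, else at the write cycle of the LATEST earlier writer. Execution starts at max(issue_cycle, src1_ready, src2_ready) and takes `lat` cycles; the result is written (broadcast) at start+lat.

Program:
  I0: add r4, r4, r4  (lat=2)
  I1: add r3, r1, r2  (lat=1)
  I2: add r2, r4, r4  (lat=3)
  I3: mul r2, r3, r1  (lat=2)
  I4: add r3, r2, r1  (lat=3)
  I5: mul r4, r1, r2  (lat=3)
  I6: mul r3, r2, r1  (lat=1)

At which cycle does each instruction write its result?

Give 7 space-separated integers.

I0 add r4: issue@1 deps=(None,None) exec_start@1 write@3
I1 add r3: issue@2 deps=(None,None) exec_start@2 write@3
I2 add r2: issue@3 deps=(0,0) exec_start@3 write@6
I3 mul r2: issue@4 deps=(1,None) exec_start@4 write@6
I4 add r3: issue@5 deps=(3,None) exec_start@6 write@9
I5 mul r4: issue@6 deps=(None,3) exec_start@6 write@9
I6 mul r3: issue@7 deps=(3,None) exec_start@7 write@8

Answer: 3 3 6 6 9 9 8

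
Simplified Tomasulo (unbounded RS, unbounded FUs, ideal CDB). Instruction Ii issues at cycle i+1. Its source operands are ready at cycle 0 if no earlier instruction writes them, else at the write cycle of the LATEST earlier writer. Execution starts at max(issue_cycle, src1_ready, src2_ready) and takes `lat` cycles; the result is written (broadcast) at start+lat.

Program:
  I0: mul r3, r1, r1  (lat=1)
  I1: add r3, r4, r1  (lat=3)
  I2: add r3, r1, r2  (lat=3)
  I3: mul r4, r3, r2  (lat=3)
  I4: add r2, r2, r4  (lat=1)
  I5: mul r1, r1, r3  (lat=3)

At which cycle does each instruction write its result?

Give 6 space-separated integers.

Answer: 2 5 6 9 10 9

Derivation:
I0 mul r3: issue@1 deps=(None,None) exec_start@1 write@2
I1 add r3: issue@2 deps=(None,None) exec_start@2 write@5
I2 add r3: issue@3 deps=(None,None) exec_start@3 write@6
I3 mul r4: issue@4 deps=(2,None) exec_start@6 write@9
I4 add r2: issue@5 deps=(None,3) exec_start@9 write@10
I5 mul r1: issue@6 deps=(None,2) exec_start@6 write@9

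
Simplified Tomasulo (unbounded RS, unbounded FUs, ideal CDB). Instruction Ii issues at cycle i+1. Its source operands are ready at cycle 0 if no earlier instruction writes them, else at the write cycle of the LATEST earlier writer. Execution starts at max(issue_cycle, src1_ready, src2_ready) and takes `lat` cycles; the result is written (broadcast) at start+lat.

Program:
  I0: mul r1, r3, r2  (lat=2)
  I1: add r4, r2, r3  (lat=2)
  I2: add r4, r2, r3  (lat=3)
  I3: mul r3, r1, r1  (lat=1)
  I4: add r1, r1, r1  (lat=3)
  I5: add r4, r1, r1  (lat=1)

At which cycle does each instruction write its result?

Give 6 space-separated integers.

I0 mul r1: issue@1 deps=(None,None) exec_start@1 write@3
I1 add r4: issue@2 deps=(None,None) exec_start@2 write@4
I2 add r4: issue@3 deps=(None,None) exec_start@3 write@6
I3 mul r3: issue@4 deps=(0,0) exec_start@4 write@5
I4 add r1: issue@5 deps=(0,0) exec_start@5 write@8
I5 add r4: issue@6 deps=(4,4) exec_start@8 write@9

Answer: 3 4 6 5 8 9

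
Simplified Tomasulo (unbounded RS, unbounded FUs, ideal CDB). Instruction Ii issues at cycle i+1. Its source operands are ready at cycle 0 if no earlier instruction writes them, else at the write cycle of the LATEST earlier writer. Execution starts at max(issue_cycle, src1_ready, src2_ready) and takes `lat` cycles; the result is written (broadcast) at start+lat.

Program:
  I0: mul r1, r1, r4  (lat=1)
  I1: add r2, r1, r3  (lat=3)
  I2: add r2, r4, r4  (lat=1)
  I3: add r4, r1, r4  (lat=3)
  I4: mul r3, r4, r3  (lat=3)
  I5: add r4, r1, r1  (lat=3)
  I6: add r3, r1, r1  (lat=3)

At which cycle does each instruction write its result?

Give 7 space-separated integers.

I0 mul r1: issue@1 deps=(None,None) exec_start@1 write@2
I1 add r2: issue@2 deps=(0,None) exec_start@2 write@5
I2 add r2: issue@3 deps=(None,None) exec_start@3 write@4
I3 add r4: issue@4 deps=(0,None) exec_start@4 write@7
I4 mul r3: issue@5 deps=(3,None) exec_start@7 write@10
I5 add r4: issue@6 deps=(0,0) exec_start@6 write@9
I6 add r3: issue@7 deps=(0,0) exec_start@7 write@10

Answer: 2 5 4 7 10 9 10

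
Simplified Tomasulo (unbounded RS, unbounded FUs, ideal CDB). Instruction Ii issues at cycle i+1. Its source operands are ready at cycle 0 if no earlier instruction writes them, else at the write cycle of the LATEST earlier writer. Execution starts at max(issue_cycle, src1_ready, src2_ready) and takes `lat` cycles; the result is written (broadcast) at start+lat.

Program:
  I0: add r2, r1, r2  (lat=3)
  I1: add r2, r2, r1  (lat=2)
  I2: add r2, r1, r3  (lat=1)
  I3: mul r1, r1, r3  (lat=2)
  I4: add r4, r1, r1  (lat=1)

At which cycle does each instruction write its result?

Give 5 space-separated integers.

Answer: 4 6 4 6 7

Derivation:
I0 add r2: issue@1 deps=(None,None) exec_start@1 write@4
I1 add r2: issue@2 deps=(0,None) exec_start@4 write@6
I2 add r2: issue@3 deps=(None,None) exec_start@3 write@4
I3 mul r1: issue@4 deps=(None,None) exec_start@4 write@6
I4 add r4: issue@5 deps=(3,3) exec_start@6 write@7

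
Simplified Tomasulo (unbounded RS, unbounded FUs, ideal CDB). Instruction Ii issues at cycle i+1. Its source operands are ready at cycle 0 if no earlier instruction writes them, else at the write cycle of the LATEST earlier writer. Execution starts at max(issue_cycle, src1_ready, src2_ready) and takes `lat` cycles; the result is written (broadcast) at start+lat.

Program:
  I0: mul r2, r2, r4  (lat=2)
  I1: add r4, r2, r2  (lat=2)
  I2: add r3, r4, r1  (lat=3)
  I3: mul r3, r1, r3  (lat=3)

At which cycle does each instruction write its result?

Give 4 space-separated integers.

I0 mul r2: issue@1 deps=(None,None) exec_start@1 write@3
I1 add r4: issue@2 deps=(0,0) exec_start@3 write@5
I2 add r3: issue@3 deps=(1,None) exec_start@5 write@8
I3 mul r3: issue@4 deps=(None,2) exec_start@8 write@11

Answer: 3 5 8 11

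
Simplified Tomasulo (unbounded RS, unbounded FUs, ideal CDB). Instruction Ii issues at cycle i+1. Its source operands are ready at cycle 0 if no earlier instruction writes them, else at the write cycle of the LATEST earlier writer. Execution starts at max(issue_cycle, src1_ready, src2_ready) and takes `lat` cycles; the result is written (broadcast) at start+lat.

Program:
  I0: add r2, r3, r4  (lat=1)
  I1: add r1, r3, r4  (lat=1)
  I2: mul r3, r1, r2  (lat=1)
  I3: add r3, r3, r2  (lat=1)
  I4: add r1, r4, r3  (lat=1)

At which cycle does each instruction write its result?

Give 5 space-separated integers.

I0 add r2: issue@1 deps=(None,None) exec_start@1 write@2
I1 add r1: issue@2 deps=(None,None) exec_start@2 write@3
I2 mul r3: issue@3 deps=(1,0) exec_start@3 write@4
I3 add r3: issue@4 deps=(2,0) exec_start@4 write@5
I4 add r1: issue@5 deps=(None,3) exec_start@5 write@6

Answer: 2 3 4 5 6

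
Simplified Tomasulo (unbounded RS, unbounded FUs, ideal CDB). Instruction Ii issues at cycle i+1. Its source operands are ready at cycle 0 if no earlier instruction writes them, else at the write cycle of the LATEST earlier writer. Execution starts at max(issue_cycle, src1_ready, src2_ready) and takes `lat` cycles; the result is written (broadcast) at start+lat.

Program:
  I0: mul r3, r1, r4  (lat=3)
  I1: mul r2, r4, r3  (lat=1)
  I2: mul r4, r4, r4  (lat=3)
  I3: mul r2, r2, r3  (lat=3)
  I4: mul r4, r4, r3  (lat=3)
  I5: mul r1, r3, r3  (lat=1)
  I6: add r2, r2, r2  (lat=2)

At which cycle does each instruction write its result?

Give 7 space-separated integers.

Answer: 4 5 6 8 9 7 10

Derivation:
I0 mul r3: issue@1 deps=(None,None) exec_start@1 write@4
I1 mul r2: issue@2 deps=(None,0) exec_start@4 write@5
I2 mul r4: issue@3 deps=(None,None) exec_start@3 write@6
I3 mul r2: issue@4 deps=(1,0) exec_start@5 write@8
I4 mul r4: issue@5 deps=(2,0) exec_start@6 write@9
I5 mul r1: issue@6 deps=(0,0) exec_start@6 write@7
I6 add r2: issue@7 deps=(3,3) exec_start@8 write@10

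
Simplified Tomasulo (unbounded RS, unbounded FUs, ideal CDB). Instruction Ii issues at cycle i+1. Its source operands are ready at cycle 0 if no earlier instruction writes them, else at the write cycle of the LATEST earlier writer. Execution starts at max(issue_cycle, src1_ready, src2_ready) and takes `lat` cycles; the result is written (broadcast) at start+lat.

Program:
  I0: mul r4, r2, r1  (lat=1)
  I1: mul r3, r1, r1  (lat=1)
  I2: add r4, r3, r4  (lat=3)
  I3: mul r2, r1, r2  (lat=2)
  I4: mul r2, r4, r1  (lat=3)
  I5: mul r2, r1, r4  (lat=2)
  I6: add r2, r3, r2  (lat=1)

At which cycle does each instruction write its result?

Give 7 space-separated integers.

Answer: 2 3 6 6 9 8 9

Derivation:
I0 mul r4: issue@1 deps=(None,None) exec_start@1 write@2
I1 mul r3: issue@2 deps=(None,None) exec_start@2 write@3
I2 add r4: issue@3 deps=(1,0) exec_start@3 write@6
I3 mul r2: issue@4 deps=(None,None) exec_start@4 write@6
I4 mul r2: issue@5 deps=(2,None) exec_start@6 write@9
I5 mul r2: issue@6 deps=(None,2) exec_start@6 write@8
I6 add r2: issue@7 deps=(1,5) exec_start@8 write@9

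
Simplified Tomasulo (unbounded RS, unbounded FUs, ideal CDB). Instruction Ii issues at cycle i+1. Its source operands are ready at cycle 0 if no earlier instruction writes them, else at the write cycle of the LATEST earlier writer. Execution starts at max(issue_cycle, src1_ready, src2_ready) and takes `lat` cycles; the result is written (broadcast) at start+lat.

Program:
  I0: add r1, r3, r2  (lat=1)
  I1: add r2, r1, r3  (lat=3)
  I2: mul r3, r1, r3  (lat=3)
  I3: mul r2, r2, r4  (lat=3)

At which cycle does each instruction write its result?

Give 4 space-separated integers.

I0 add r1: issue@1 deps=(None,None) exec_start@1 write@2
I1 add r2: issue@2 deps=(0,None) exec_start@2 write@5
I2 mul r3: issue@3 deps=(0,None) exec_start@3 write@6
I3 mul r2: issue@4 deps=(1,None) exec_start@5 write@8

Answer: 2 5 6 8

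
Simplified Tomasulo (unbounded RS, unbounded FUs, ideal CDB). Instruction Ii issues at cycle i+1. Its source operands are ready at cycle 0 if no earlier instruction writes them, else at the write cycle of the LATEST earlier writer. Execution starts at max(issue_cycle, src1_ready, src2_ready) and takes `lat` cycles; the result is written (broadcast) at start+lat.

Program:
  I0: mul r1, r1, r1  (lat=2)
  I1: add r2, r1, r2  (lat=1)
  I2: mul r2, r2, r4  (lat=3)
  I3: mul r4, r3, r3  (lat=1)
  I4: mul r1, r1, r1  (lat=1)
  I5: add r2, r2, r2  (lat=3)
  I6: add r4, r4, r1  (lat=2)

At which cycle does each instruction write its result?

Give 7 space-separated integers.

I0 mul r1: issue@1 deps=(None,None) exec_start@1 write@3
I1 add r2: issue@2 deps=(0,None) exec_start@3 write@4
I2 mul r2: issue@3 deps=(1,None) exec_start@4 write@7
I3 mul r4: issue@4 deps=(None,None) exec_start@4 write@5
I4 mul r1: issue@5 deps=(0,0) exec_start@5 write@6
I5 add r2: issue@6 deps=(2,2) exec_start@7 write@10
I6 add r4: issue@7 deps=(3,4) exec_start@7 write@9

Answer: 3 4 7 5 6 10 9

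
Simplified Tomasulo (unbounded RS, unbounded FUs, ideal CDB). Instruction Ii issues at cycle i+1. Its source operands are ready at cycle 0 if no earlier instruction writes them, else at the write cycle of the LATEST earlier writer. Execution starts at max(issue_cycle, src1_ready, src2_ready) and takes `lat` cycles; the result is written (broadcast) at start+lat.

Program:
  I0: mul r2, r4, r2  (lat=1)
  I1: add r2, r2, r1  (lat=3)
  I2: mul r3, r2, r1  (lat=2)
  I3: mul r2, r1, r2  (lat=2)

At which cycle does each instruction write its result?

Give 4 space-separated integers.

I0 mul r2: issue@1 deps=(None,None) exec_start@1 write@2
I1 add r2: issue@2 deps=(0,None) exec_start@2 write@5
I2 mul r3: issue@3 deps=(1,None) exec_start@5 write@7
I3 mul r2: issue@4 deps=(None,1) exec_start@5 write@7

Answer: 2 5 7 7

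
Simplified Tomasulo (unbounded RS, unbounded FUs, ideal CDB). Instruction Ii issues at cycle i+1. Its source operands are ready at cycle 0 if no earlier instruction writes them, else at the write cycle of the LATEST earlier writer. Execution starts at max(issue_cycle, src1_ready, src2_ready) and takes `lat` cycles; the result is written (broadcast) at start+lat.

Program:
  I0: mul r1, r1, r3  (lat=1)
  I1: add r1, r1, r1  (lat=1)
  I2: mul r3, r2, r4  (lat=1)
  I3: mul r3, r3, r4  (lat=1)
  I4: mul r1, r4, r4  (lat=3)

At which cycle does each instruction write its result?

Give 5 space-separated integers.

Answer: 2 3 4 5 8

Derivation:
I0 mul r1: issue@1 deps=(None,None) exec_start@1 write@2
I1 add r1: issue@2 deps=(0,0) exec_start@2 write@3
I2 mul r3: issue@3 deps=(None,None) exec_start@3 write@4
I3 mul r3: issue@4 deps=(2,None) exec_start@4 write@5
I4 mul r1: issue@5 deps=(None,None) exec_start@5 write@8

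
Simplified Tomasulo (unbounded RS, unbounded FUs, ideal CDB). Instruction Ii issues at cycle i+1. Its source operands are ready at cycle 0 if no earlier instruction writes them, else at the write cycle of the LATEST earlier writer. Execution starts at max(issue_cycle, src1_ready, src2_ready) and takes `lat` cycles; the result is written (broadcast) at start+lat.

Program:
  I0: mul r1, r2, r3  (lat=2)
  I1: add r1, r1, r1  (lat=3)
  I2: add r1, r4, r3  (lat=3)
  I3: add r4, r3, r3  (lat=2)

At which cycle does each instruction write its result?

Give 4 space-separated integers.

I0 mul r1: issue@1 deps=(None,None) exec_start@1 write@3
I1 add r1: issue@2 deps=(0,0) exec_start@3 write@6
I2 add r1: issue@3 deps=(None,None) exec_start@3 write@6
I3 add r4: issue@4 deps=(None,None) exec_start@4 write@6

Answer: 3 6 6 6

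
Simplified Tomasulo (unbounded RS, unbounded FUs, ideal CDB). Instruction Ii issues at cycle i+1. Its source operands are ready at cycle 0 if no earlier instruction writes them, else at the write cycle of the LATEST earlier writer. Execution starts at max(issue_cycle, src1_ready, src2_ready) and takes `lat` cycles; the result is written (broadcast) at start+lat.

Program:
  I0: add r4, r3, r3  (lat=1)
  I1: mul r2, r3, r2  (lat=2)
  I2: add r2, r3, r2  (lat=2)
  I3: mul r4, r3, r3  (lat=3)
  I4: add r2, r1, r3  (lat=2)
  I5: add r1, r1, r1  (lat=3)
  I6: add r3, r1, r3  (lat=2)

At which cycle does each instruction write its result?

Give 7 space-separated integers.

Answer: 2 4 6 7 7 9 11

Derivation:
I0 add r4: issue@1 deps=(None,None) exec_start@1 write@2
I1 mul r2: issue@2 deps=(None,None) exec_start@2 write@4
I2 add r2: issue@3 deps=(None,1) exec_start@4 write@6
I3 mul r4: issue@4 deps=(None,None) exec_start@4 write@7
I4 add r2: issue@5 deps=(None,None) exec_start@5 write@7
I5 add r1: issue@6 deps=(None,None) exec_start@6 write@9
I6 add r3: issue@7 deps=(5,None) exec_start@9 write@11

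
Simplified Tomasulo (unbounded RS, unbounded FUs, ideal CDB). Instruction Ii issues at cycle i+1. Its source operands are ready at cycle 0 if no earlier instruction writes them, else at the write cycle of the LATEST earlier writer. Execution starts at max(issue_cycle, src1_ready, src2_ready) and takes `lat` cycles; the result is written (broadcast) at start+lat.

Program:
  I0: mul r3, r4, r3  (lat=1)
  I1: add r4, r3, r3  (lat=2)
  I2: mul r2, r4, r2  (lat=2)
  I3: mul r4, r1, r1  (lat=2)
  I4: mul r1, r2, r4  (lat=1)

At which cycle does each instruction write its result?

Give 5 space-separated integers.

Answer: 2 4 6 6 7

Derivation:
I0 mul r3: issue@1 deps=(None,None) exec_start@1 write@2
I1 add r4: issue@2 deps=(0,0) exec_start@2 write@4
I2 mul r2: issue@3 deps=(1,None) exec_start@4 write@6
I3 mul r4: issue@4 deps=(None,None) exec_start@4 write@6
I4 mul r1: issue@5 deps=(2,3) exec_start@6 write@7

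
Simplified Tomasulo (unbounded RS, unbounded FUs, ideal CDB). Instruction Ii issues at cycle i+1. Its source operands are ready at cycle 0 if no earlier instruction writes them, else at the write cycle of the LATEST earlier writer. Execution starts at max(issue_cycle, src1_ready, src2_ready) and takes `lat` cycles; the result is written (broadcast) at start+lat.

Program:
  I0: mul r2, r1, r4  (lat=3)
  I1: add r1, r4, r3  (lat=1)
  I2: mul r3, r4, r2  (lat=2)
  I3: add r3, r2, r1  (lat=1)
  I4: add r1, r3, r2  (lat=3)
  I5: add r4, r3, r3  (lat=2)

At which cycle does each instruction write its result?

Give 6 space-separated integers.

Answer: 4 3 6 5 8 8

Derivation:
I0 mul r2: issue@1 deps=(None,None) exec_start@1 write@4
I1 add r1: issue@2 deps=(None,None) exec_start@2 write@3
I2 mul r3: issue@3 deps=(None,0) exec_start@4 write@6
I3 add r3: issue@4 deps=(0,1) exec_start@4 write@5
I4 add r1: issue@5 deps=(3,0) exec_start@5 write@8
I5 add r4: issue@6 deps=(3,3) exec_start@6 write@8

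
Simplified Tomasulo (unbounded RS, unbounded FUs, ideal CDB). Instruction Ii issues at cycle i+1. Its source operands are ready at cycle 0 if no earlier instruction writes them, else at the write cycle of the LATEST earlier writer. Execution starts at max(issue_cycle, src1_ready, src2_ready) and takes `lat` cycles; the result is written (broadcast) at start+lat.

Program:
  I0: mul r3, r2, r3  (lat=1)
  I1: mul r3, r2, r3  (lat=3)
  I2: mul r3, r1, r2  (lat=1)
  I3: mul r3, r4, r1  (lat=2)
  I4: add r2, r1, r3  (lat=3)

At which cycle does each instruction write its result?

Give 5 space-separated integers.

I0 mul r3: issue@1 deps=(None,None) exec_start@1 write@2
I1 mul r3: issue@2 deps=(None,0) exec_start@2 write@5
I2 mul r3: issue@3 deps=(None,None) exec_start@3 write@4
I3 mul r3: issue@4 deps=(None,None) exec_start@4 write@6
I4 add r2: issue@5 deps=(None,3) exec_start@6 write@9

Answer: 2 5 4 6 9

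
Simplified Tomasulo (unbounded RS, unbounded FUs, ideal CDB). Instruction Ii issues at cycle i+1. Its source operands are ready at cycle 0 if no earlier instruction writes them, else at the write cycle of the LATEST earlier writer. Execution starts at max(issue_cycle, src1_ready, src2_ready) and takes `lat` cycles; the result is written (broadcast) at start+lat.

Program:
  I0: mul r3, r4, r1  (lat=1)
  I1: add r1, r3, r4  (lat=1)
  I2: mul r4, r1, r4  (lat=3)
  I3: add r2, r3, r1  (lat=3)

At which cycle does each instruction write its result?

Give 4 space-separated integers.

Answer: 2 3 6 7

Derivation:
I0 mul r3: issue@1 deps=(None,None) exec_start@1 write@2
I1 add r1: issue@2 deps=(0,None) exec_start@2 write@3
I2 mul r4: issue@3 deps=(1,None) exec_start@3 write@6
I3 add r2: issue@4 deps=(0,1) exec_start@4 write@7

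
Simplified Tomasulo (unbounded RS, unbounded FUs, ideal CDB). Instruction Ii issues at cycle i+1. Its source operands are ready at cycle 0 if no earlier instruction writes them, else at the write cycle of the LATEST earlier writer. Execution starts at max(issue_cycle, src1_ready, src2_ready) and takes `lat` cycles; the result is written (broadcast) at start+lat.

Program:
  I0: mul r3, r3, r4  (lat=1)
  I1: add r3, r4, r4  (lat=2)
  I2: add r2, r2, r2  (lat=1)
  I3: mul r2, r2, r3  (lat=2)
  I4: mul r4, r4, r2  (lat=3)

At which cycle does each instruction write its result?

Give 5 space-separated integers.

I0 mul r3: issue@1 deps=(None,None) exec_start@1 write@2
I1 add r3: issue@2 deps=(None,None) exec_start@2 write@4
I2 add r2: issue@3 deps=(None,None) exec_start@3 write@4
I3 mul r2: issue@4 deps=(2,1) exec_start@4 write@6
I4 mul r4: issue@5 deps=(None,3) exec_start@6 write@9

Answer: 2 4 4 6 9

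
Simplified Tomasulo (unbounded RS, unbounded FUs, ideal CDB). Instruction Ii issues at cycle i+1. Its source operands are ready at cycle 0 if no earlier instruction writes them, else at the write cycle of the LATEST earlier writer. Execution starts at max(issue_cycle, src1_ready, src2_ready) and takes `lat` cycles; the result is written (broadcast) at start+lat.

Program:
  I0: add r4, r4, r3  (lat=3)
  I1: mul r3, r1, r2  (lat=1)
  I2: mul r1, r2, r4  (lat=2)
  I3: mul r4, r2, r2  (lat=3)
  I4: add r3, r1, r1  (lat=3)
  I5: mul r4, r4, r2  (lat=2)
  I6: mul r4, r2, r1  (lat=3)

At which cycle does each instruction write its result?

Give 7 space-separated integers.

I0 add r4: issue@1 deps=(None,None) exec_start@1 write@4
I1 mul r3: issue@2 deps=(None,None) exec_start@2 write@3
I2 mul r1: issue@3 deps=(None,0) exec_start@4 write@6
I3 mul r4: issue@4 deps=(None,None) exec_start@4 write@7
I4 add r3: issue@5 deps=(2,2) exec_start@6 write@9
I5 mul r4: issue@6 deps=(3,None) exec_start@7 write@9
I6 mul r4: issue@7 deps=(None,2) exec_start@7 write@10

Answer: 4 3 6 7 9 9 10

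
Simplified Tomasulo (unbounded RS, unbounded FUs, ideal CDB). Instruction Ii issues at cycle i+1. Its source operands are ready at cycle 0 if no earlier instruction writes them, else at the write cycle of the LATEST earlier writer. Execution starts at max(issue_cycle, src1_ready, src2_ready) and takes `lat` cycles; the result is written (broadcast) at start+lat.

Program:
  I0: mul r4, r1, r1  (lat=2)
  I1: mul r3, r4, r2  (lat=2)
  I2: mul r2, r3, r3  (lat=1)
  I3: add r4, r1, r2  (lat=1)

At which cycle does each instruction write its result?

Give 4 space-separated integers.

Answer: 3 5 6 7

Derivation:
I0 mul r4: issue@1 deps=(None,None) exec_start@1 write@3
I1 mul r3: issue@2 deps=(0,None) exec_start@3 write@5
I2 mul r2: issue@3 deps=(1,1) exec_start@5 write@6
I3 add r4: issue@4 deps=(None,2) exec_start@6 write@7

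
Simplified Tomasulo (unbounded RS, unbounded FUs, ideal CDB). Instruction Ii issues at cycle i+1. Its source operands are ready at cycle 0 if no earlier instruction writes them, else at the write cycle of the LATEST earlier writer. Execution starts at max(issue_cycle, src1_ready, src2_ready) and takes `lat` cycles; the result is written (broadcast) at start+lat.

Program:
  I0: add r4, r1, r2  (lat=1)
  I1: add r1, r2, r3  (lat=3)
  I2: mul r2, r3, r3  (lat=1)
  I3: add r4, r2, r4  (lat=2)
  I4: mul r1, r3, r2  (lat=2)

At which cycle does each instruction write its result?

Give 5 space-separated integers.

Answer: 2 5 4 6 7

Derivation:
I0 add r4: issue@1 deps=(None,None) exec_start@1 write@2
I1 add r1: issue@2 deps=(None,None) exec_start@2 write@5
I2 mul r2: issue@3 deps=(None,None) exec_start@3 write@4
I3 add r4: issue@4 deps=(2,0) exec_start@4 write@6
I4 mul r1: issue@5 deps=(None,2) exec_start@5 write@7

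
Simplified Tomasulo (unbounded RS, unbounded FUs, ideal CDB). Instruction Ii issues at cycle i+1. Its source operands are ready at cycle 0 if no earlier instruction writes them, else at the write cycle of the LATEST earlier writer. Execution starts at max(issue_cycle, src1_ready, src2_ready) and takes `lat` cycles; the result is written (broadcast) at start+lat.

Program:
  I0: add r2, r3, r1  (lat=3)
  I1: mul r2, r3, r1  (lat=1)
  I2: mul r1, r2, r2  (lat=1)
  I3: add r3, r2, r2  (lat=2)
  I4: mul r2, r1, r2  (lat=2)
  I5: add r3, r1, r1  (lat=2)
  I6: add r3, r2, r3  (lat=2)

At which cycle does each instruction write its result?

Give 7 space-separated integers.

I0 add r2: issue@1 deps=(None,None) exec_start@1 write@4
I1 mul r2: issue@2 deps=(None,None) exec_start@2 write@3
I2 mul r1: issue@3 deps=(1,1) exec_start@3 write@4
I3 add r3: issue@4 deps=(1,1) exec_start@4 write@6
I4 mul r2: issue@5 deps=(2,1) exec_start@5 write@7
I5 add r3: issue@6 deps=(2,2) exec_start@6 write@8
I6 add r3: issue@7 deps=(4,5) exec_start@8 write@10

Answer: 4 3 4 6 7 8 10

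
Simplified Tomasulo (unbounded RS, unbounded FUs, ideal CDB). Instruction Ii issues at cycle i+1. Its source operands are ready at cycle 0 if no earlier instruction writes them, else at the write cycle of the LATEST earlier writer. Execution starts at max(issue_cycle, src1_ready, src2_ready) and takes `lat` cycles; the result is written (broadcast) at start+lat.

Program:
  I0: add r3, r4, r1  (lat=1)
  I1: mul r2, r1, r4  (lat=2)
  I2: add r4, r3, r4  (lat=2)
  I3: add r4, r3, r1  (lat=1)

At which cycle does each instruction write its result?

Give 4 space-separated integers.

I0 add r3: issue@1 deps=(None,None) exec_start@1 write@2
I1 mul r2: issue@2 deps=(None,None) exec_start@2 write@4
I2 add r4: issue@3 deps=(0,None) exec_start@3 write@5
I3 add r4: issue@4 deps=(0,None) exec_start@4 write@5

Answer: 2 4 5 5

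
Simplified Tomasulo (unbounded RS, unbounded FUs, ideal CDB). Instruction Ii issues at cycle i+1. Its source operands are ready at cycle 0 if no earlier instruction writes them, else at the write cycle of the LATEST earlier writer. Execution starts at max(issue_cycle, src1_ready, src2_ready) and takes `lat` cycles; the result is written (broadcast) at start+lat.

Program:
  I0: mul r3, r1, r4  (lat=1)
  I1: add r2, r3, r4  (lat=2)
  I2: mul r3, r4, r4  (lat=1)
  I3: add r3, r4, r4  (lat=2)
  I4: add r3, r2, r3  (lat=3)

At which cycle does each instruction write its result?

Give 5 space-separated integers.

I0 mul r3: issue@1 deps=(None,None) exec_start@1 write@2
I1 add r2: issue@2 deps=(0,None) exec_start@2 write@4
I2 mul r3: issue@3 deps=(None,None) exec_start@3 write@4
I3 add r3: issue@4 deps=(None,None) exec_start@4 write@6
I4 add r3: issue@5 deps=(1,3) exec_start@6 write@9

Answer: 2 4 4 6 9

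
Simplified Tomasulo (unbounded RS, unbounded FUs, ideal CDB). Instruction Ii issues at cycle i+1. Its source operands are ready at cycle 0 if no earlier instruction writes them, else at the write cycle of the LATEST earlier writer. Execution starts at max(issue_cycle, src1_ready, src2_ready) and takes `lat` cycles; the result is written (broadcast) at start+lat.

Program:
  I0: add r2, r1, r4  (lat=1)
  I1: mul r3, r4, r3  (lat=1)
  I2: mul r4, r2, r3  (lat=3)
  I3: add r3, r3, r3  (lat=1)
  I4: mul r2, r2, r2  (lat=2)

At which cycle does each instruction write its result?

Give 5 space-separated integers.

I0 add r2: issue@1 deps=(None,None) exec_start@1 write@2
I1 mul r3: issue@2 deps=(None,None) exec_start@2 write@3
I2 mul r4: issue@3 deps=(0,1) exec_start@3 write@6
I3 add r3: issue@4 deps=(1,1) exec_start@4 write@5
I4 mul r2: issue@5 deps=(0,0) exec_start@5 write@7

Answer: 2 3 6 5 7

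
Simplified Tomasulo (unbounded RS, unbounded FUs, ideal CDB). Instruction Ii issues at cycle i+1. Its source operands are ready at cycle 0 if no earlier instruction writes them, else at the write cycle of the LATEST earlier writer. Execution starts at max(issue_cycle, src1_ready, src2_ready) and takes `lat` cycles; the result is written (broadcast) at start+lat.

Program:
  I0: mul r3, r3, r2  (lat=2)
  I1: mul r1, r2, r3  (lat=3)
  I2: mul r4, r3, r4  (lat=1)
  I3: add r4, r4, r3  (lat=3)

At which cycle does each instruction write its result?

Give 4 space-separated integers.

I0 mul r3: issue@1 deps=(None,None) exec_start@1 write@3
I1 mul r1: issue@2 deps=(None,0) exec_start@3 write@6
I2 mul r4: issue@3 deps=(0,None) exec_start@3 write@4
I3 add r4: issue@4 deps=(2,0) exec_start@4 write@7

Answer: 3 6 4 7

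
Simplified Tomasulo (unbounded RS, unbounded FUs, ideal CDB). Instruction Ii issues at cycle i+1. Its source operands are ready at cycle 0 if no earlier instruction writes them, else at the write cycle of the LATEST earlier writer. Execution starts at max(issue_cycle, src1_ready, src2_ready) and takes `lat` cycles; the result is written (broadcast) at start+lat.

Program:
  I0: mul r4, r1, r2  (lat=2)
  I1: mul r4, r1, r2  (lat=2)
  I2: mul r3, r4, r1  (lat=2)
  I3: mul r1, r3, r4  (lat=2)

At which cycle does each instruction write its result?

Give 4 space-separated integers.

Answer: 3 4 6 8

Derivation:
I0 mul r4: issue@1 deps=(None,None) exec_start@1 write@3
I1 mul r4: issue@2 deps=(None,None) exec_start@2 write@4
I2 mul r3: issue@3 deps=(1,None) exec_start@4 write@6
I3 mul r1: issue@4 deps=(2,1) exec_start@6 write@8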